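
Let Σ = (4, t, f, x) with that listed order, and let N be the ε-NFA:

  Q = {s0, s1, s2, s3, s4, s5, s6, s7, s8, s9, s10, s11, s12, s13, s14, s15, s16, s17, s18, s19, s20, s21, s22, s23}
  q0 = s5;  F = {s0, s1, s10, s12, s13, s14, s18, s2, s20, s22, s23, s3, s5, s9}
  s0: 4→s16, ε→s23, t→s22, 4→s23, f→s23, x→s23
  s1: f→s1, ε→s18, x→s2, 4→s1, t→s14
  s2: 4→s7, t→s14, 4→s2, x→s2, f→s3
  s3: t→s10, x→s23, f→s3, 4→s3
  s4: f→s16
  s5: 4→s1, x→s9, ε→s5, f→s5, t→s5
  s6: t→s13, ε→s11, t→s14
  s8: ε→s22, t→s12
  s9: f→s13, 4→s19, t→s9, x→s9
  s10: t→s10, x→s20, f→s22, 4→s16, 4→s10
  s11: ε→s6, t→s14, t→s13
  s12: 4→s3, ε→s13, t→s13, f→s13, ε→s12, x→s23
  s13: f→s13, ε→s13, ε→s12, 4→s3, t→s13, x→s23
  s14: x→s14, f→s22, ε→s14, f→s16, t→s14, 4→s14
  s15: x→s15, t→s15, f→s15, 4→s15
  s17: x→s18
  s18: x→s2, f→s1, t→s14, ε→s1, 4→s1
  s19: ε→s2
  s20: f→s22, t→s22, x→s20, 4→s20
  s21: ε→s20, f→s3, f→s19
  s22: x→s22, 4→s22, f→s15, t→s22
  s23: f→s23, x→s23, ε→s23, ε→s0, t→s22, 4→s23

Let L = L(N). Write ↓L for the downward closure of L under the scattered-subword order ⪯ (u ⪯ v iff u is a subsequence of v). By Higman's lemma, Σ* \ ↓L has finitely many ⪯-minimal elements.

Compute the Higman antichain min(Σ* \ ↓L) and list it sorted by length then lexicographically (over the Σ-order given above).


|Q|=24, |F|=14, |δ|=89 (16 ε).
min D↑ (12 st, q0=0, F={9}): 0:4→1,t→0,f→0,x→2 1:4→1,t→3,f→1,x→4 2:4→4,t→2,f→5,x→2 3:4→3,t→3,f→6,x→3 4:4→4,t→3,f→7,x→4 5:4→7,t→5,f→5,x→8 6:4→6,t→6,f→9,x→6 7:4→7,t→10,f→7,x→8 8:4→8,t→6,f→8,x→8 9:4→9,t→9,f→9,x→9 10:4→10,t→10,f→6,x→11 11:4→11,t→6,f→6,x→11 [Hopcroft].
'4tff': N↓-sim [18, 14, 6, 3, 1] end={s15} ∉↓L; 4/4 del acc.
'xfxtf': run [18, 15, 10, 6, 2, 1] end={s15} rej; 5/5 single-dels accept.
2 obstructions.

Antichain: [4tff, xfxtf].


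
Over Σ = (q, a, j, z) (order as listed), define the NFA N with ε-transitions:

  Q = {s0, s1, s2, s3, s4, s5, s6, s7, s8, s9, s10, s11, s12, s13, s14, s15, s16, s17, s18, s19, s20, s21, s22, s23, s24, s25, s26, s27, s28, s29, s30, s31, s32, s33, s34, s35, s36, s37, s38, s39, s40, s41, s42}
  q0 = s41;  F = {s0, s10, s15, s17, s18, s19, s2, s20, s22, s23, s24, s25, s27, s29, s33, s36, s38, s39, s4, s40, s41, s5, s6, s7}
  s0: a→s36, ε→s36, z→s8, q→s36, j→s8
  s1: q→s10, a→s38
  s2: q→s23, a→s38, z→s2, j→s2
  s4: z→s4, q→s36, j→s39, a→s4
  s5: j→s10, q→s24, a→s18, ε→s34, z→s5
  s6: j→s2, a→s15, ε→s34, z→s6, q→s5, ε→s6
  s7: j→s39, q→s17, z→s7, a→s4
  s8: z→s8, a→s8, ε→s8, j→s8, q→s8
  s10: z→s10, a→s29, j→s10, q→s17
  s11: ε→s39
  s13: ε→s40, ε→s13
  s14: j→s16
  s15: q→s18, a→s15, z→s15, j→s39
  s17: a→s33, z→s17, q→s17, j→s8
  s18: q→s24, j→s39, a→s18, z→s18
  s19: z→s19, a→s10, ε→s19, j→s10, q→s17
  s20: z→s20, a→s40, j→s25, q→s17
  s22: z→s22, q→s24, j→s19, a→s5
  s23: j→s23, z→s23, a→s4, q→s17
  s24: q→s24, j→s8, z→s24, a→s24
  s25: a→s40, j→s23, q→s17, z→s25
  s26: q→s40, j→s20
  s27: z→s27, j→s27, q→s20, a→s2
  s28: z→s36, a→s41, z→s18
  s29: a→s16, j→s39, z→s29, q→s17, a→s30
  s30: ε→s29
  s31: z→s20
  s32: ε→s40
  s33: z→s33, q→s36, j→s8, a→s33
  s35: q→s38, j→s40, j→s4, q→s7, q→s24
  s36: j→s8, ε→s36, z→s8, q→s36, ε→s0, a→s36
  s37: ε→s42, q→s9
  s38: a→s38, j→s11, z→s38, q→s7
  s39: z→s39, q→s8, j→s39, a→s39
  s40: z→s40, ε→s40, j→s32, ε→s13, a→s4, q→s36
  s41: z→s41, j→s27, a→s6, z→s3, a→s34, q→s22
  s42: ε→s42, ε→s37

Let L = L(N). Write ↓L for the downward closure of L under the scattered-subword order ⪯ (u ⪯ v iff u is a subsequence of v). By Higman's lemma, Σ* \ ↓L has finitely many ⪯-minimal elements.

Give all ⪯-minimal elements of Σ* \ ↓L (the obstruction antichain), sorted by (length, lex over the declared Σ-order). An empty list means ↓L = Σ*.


A = [qqj, aajq, jqaqz, qjjajq].

|Q|=43, |F|=24, |δ|=136 (18 ε).
min D↑ (24 st, q0=0, F={10}): 0:q→1,a→2,j→3,z→0 1:q→4,a→5,j→6,z→1 2:q→5,a→7,j→8,z→2 3:q→9,a→8,j→3,z→3 4:q→4,a→4,j→10,z→4 5:q→4,a→11,j→12,z→5 6:q→13,a→12,j→12,z→6 7:q→11,a→7,j→14,z→7 8:q→15,a→16,j→8,z→8 9:q→13,a→17,j→18,z→9 10:q→10,a→10,j→10,z→10 11:q→4,a→11,j→14,z→11 12:q→13,a→19,j→12,z→12 13:q→13,a→20,j→10,z→13 14:q→10,a→14,j→14,z→14 15:q→13,a→21,j→15,z→15 16:q→22,a→16,j→14,z→16 17:q→23,a→21,j→17,z→17 18:q→13,a→17,j→15,z→18 19:q→13,a→19,j→14,z→19 20:q→23,a→20,j→10,z→20 21:q→23,a→21,j→14,z→21 22:q→13,a→21,j→14,z→22 23:q→23,a→23,j→10,z→10 [Hopcroft].
'qqj': N↓-sim [32, 24, 6, 1] end={s8} ∉↓L; 3/3 del acc.
'aajq': run [32, 25, 16, 3, 1] end={s8} rej; 4/4 del acc.
'jqaqz': N↓-sim [32, 23, 14, 9, 3, 1] end={s8} rej; 5/5 del acc.
'qjjajq': |S_i|=[32, 24, 17, 15, 10, 2, 1] end={s8} rej; 6/6 single-dels accept.
4 obstructions.


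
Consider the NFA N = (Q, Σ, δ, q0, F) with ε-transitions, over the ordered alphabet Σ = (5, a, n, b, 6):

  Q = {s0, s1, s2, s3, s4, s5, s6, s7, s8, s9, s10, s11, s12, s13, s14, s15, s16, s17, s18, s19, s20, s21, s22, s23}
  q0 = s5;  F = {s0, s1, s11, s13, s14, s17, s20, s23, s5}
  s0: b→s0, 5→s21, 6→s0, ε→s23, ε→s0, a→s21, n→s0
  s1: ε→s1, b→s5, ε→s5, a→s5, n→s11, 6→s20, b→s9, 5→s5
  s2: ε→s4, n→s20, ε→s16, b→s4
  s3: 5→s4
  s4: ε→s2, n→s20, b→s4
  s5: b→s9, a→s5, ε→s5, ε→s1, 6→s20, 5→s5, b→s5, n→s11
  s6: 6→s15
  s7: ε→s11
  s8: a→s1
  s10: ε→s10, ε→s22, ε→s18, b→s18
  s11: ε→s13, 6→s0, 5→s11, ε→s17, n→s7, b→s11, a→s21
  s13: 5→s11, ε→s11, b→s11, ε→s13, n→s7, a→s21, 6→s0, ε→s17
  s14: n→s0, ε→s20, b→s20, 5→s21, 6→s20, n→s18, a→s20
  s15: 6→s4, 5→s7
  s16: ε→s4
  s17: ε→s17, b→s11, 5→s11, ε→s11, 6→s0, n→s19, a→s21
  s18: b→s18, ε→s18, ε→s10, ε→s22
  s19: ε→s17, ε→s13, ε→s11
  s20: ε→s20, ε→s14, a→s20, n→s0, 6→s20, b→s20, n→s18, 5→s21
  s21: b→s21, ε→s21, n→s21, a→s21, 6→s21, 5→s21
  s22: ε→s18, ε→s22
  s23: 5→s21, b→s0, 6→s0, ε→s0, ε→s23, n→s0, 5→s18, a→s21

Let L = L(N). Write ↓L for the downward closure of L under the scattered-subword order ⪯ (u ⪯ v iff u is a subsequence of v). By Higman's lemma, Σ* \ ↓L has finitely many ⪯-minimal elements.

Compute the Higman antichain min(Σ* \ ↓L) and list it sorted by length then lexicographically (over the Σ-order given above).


|Q|=24, |F|=9, |δ|=101 (35 ε).
min D↑ (5 st, q0=0, F={3}): 0:5→0,a→0,n→1,b→0,6→2 1:5→1,a→3,n→1,b→1,6→4 2:5→3,a→2,n→4,b→2,6→2 3:5→3,a→3,n→3,b→3,6→3 4:5→3,a→3,n→4,b→4,6→4 (ε-aug+det+¬).
'na': run [16, 11, 1] end={s21} ∉↓L; 2/2 single-dels accept.
'65': run [16, 8, 4] end={s10,s18,s21,s22} — reject; 2/2 single-dels accept.
2 obstructions.

A = [na, 65].


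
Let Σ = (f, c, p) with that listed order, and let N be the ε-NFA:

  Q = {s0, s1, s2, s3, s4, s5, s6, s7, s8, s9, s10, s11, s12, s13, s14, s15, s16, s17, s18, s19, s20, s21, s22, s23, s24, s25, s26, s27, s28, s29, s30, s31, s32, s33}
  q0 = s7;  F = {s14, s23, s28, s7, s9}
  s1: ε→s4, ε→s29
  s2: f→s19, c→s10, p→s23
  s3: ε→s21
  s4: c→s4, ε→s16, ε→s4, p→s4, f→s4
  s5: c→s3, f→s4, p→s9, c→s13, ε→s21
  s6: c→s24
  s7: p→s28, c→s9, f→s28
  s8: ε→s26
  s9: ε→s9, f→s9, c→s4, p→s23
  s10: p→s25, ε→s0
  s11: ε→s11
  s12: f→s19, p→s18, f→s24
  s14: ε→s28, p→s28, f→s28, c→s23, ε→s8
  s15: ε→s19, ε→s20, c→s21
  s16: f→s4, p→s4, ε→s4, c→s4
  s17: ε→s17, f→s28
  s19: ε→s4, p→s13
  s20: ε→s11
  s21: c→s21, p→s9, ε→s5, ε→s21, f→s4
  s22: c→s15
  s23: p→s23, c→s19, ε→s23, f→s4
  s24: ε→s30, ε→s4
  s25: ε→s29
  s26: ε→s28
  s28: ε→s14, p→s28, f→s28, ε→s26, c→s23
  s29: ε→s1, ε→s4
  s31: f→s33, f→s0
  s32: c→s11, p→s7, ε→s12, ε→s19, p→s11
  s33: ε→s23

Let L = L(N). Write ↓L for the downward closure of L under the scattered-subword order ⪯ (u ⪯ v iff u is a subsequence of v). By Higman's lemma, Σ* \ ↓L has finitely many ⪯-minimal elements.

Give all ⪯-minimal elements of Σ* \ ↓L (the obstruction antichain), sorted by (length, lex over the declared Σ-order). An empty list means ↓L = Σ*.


|Q|=34, |F|=5, |δ|=77 (32 ε).
min D↑ (5 st, q0=0, F={4}): 0:f→1,c→2,p→1 1:f→1,c→3,p→1 2:f→2,c→4,p→3 3:f→4,c→4,p→3 4:f→4,c→4,p→4.
'cc': run [11, 6, 4] end={s13,s16,s19,s4} ∉↓L; 2/2 single-dels accept.
'fcf': N↓-sim [11, 10, 5, 2] end={s16,s4} — reject; 3/3 single-dels accept.
'cpf': run [11, 6, 5, 2] end={s16,s4} — reject; 3/3 del acc.
'pcf': |S_i|=[11, 9, 5, 2] end={s16,s4} — reject; 3/3 single-dels accept.
4 minimals (antichain).

min(Σ*\↓L) = [cc, fcf, cpf, pcf].


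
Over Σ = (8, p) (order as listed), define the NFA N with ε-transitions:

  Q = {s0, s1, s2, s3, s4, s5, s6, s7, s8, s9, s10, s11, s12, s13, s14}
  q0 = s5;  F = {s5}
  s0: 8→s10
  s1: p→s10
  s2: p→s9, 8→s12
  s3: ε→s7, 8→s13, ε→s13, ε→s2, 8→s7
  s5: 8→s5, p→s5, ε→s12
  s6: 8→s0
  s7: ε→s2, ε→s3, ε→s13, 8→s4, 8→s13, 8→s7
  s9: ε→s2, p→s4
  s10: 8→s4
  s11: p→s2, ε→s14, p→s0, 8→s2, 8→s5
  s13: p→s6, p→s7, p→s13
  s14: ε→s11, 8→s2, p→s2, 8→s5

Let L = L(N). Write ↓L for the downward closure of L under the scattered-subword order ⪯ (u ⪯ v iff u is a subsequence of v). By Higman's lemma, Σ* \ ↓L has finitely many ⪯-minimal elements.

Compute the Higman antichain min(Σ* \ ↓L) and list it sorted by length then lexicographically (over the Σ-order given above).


|Q|=15, |F|=1, |δ|=34 (10 ε).
min D↑ (1 st, q0=0, F={}): 0:8→0,p→0 [Hopcroft].
L(D↑) = ∅; no obstructions.

Antichain: [].


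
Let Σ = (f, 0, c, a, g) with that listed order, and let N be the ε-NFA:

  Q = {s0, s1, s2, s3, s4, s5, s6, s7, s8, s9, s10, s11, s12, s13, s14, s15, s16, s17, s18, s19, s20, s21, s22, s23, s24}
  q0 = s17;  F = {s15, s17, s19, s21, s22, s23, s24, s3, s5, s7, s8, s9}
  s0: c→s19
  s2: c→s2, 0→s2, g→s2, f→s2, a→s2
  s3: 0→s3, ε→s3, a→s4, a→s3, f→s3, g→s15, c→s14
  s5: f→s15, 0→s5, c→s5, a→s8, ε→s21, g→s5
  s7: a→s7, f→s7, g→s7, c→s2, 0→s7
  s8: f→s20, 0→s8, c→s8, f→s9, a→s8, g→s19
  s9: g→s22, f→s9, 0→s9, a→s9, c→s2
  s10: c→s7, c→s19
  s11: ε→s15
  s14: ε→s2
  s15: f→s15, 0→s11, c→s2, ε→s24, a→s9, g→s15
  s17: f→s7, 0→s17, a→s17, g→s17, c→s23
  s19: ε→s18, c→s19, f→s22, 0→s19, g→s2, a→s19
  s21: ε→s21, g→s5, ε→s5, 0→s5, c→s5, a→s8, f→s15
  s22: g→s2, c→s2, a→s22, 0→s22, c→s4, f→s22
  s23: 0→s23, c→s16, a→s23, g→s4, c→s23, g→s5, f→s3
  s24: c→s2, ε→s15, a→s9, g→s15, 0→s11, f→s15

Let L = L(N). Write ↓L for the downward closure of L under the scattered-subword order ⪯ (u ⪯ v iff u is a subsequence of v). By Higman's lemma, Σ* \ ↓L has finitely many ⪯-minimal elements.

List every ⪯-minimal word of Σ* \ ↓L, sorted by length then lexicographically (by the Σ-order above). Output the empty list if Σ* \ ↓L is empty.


Antichain: [fc, cgagg].

|Q|=25, |F|=12, |δ|=82 (9 ε).
min D↑ (11 st, q0=0, F={3}): 0:f→1,0→0,c→2,a→0,g→0 1:f→1,0→1,c→3,a→1,g→1 2:f→4,0→2,c→2,a→2,g→5 3:f→3,0→3,c→3,a→3,g→3 4:f→4,0→4,c→3,a→4,g→6 5:f→6,0→5,c→5,a→7,g→5 6:f→6,0→6,c→3,a→8,g→6 7:f→8,0→7,c→7,a→7,g→9 8:f→8,0→8,c→3,a→8,g→10 9:f→10,0→9,c→9,a→9,g→3 10:f→10,0→10,c→3,a→10,g→3.
'fc': N↓-sim [19, 11, 3] end={s14,s2,s4} rej; 2/2 single-dels accept.
'cgagg': |S_i|=[19, 17, 13, 8, 5, 1] end={s2} rej; 5/5 deletions ∈↓L.
2 obstructions.


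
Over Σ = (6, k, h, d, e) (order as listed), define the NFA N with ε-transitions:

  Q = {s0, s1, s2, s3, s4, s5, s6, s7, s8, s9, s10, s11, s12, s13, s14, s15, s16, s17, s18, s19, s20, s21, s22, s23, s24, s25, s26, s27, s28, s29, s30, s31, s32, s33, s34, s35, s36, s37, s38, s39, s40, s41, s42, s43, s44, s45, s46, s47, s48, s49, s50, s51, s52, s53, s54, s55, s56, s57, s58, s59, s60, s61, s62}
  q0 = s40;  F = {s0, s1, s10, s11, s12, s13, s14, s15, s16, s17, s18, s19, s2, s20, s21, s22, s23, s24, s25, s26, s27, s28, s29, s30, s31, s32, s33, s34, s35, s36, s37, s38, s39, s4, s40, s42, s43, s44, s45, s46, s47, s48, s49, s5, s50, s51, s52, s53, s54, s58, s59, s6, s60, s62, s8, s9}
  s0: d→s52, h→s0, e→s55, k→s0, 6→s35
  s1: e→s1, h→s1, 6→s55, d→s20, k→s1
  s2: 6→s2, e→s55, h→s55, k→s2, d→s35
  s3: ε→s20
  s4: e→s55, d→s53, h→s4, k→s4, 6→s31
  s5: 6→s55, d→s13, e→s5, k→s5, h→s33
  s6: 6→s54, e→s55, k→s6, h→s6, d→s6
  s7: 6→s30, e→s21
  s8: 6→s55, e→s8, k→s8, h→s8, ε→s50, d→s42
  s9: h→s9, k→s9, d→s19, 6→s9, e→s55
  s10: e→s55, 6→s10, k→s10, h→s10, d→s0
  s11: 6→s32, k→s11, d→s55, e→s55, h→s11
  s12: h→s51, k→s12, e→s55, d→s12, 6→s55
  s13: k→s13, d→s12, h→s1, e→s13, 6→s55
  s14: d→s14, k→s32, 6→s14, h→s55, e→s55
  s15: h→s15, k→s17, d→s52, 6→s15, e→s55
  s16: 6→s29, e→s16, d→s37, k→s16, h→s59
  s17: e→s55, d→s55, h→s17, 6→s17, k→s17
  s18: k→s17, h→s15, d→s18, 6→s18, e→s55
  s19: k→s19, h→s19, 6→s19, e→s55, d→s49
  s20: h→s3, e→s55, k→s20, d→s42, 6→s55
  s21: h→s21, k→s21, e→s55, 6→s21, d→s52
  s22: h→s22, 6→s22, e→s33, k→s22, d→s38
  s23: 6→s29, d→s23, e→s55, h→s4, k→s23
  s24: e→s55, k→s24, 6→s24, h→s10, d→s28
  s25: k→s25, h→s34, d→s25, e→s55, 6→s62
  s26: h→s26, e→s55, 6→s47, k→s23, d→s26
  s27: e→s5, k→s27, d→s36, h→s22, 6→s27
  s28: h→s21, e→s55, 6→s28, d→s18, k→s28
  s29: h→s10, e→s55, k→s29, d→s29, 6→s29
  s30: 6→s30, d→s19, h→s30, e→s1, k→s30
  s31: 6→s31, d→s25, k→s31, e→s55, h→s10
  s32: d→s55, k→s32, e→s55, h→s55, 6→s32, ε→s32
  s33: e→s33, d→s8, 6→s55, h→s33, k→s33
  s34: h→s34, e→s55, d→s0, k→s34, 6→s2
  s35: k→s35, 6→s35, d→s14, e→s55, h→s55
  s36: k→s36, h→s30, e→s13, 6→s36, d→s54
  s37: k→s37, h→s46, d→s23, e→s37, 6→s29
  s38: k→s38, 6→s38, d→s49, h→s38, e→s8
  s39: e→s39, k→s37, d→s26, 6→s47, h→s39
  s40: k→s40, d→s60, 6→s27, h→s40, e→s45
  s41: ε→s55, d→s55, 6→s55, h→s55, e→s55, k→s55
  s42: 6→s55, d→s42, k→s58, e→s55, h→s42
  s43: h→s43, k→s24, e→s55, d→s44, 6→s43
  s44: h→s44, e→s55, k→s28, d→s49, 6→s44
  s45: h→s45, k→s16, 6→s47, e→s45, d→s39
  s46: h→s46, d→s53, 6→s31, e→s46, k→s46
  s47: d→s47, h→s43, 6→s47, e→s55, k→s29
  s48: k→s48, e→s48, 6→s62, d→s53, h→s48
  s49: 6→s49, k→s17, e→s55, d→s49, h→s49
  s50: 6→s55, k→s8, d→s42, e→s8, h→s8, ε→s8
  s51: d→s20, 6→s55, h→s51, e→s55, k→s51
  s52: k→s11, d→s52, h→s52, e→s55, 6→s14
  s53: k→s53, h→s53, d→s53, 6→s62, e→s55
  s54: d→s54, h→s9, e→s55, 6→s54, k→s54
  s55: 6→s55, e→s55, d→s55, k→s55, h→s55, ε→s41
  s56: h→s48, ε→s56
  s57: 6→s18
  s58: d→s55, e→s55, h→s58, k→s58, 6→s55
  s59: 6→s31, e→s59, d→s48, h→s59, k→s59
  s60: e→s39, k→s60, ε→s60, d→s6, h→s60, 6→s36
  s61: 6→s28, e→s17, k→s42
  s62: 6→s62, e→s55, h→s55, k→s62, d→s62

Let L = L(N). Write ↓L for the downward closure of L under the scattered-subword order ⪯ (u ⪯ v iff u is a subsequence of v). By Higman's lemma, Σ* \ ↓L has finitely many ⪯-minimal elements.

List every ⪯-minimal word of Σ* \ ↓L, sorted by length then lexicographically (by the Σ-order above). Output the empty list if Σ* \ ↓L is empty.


Antichain: [6e6, dde, e6e, 6hddkd, ekhd6h].

|Q|=63, |F|=56, |δ|=305 (8 ε).
min D↑ (56 st, q0=0, F={16}): 0:6→1,k→0,h→0,d→2,e→3 1:6→1,k→1,h→4,d→5,e→6 2:6→5,k→2,h→2,d→7,e→8 3:6→9,k→10,h→3,d→8,e→3 4:6→4,k→4,h→4,d→11,e→12 5:6→5,k→5,h→13,d→14,e→15 6:6→16,k→6,h→12,d→15,e→6 7:6→14,k→7,h→7,d→7,e→16 8:6→9,k→17,h→8,d→18,e→8 9:6→9,k→19,h→20,d→9,e→16 10:6→19,k→10,h→21,d→17,e→10 11:6→11,k→11,h→11,d→22,e→23 12:6→16,k→12,h→12,d→23,e→12 13:6→13,k→13,h→13,d→24,e→25 14:6→14,k→14,h→26,d→14,e→16 15:6→16,k→15,h→25,d→27,e→15 16:6→16,k→16,h→16,d→16,e→16 17:6→19,k→17,h→28,d→29,e→17 18:6→9,k→29,h→18,d→18,e→16 19:6→19,k→19,h→30,d→19,e→16 20:6→20,k→31,h→20,d→32,e→16 21:6→33,k→21,h→21,d→34,e→21 22:6→22,k→35,h→22,d→22,e→16 23:6→16,k→23,h→23,d→36,e→23 24:6→24,k→24,h→24,d→22,e→16 25:6→16,k→25,h→25,d→37,e→25 26:6→26,k→26,h→26,d→24,e→16 27:6→16,k→27,h→38,d→27,e→16 28:6→33,k→28,h→28,d→39,e→28 29:6→19,k→29,h→40,d→29,e→16 30:6→30,k→30,h→30,d→41,e→16 31:6→31,k→31,h→30,d→42,e→16 32:6→32,k→42,h→32,d→22,e→16 33:6→33,k→33,h→30,d→43,e→16 34:6→44,k→34,h→34,d→39,e→34 35:6→35,k→35,h→35,d→16,e→16 36:6→16,k→45,h→36,d→36,e→16 37:6→16,k→37,h→37,d→36,e→16 38:6→16,k→38,h→38,d→37,e→16 39:6→44,k→39,h→39,d→39,e→16 40:6→33,k→40,h→40,d→39,e→16 41:6→46,k→41,h→41,d→47,e→16 42:6→42,k→42,h→48,d→49,e→16 43:6→44,k→43,h→50,d→43,e→16 44:6→44,k→44,h→16,d→44,e→16 45:6→16,k→45,h→45,d→16,e→16 46:6→46,k→46,h→16,d→51,e→16 47:6→51,k→52,h→47,d→47,e→16 48:6→48,k→48,h→48,d→47,e→16 49:6→49,k→35,h→53,d→49,e→16 50:6→54,k→50,h→50,d→41,e→16 51:6→51,k→55,h→16,d→51,e→16 52:6→55,k→52,h→52,d→16,e→16 53:6→53,k→35,h→53,d→47,e→16 54:6→54,k→54,h→16,d→46,e→16 55:6→55,k→55,h→16,d→16,e→16 [Hopcroft].
'6e6': |S_i|=[59, 45, 14, 2] end={s41,s55} rej; 3/3 deletions ∈↓L.
'dde': |S_i|=[59, 51, 39, 2] end={s41,s55} ∉↓L; 3/3 del acc.
'e6e': run [59, 48, 25, 2] end={s41,s55} rej; 3/3 single-dels accept.
'6hddkd': |S_i|=[59, 45, 34, 23, 12, 6, 2] end={s41,s55} rej; 6/6 single-dels accept.
'ekhd6h': |S_i|=[59, 48, 41, 31, 20, 7, 2] end={s41,s55} — reject; 6/6 single-dels accept.
5 minimals (antichain).


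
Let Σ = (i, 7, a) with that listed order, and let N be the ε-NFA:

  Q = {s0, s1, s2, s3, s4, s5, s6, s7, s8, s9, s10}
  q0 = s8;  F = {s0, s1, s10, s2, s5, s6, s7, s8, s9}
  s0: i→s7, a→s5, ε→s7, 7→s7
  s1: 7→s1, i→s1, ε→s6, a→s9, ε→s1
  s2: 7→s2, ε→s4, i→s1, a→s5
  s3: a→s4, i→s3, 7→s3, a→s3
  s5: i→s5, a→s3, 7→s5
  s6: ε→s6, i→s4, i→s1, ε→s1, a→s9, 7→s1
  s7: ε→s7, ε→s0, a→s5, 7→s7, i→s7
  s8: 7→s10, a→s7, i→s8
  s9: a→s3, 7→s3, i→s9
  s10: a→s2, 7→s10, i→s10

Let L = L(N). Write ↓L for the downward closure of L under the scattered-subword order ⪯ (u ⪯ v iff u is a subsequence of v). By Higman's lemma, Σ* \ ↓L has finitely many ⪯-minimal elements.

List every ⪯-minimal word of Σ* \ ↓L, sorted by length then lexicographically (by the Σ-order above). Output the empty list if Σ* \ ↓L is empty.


|Q|=11, |F|=9, |δ|=40 (8 ε).
min D↑ (8 st, q0=0, F={6}): 0:i→0,7→1,a→2 1:i→1,7→1,a→3 2:i→2,7→2,a→4 3:i→5,7→3,a→4 4:i→4,7→4,a→6 5:i→5,7→5,a→7 6:i→6,7→6,a→6 7:i→7,7→6,a→6 [Hopcroft].
'aaa': run [11, 9, 4, 2] end={s3,s4} rej; 3/3 del acc.
'7aia7': N↓-sim [11, 10, 7, 6, 3, 2] end={s3,s4} rej; 5/5 del acc.
2 obstructions.

Antichain: [aaa, 7aia7].


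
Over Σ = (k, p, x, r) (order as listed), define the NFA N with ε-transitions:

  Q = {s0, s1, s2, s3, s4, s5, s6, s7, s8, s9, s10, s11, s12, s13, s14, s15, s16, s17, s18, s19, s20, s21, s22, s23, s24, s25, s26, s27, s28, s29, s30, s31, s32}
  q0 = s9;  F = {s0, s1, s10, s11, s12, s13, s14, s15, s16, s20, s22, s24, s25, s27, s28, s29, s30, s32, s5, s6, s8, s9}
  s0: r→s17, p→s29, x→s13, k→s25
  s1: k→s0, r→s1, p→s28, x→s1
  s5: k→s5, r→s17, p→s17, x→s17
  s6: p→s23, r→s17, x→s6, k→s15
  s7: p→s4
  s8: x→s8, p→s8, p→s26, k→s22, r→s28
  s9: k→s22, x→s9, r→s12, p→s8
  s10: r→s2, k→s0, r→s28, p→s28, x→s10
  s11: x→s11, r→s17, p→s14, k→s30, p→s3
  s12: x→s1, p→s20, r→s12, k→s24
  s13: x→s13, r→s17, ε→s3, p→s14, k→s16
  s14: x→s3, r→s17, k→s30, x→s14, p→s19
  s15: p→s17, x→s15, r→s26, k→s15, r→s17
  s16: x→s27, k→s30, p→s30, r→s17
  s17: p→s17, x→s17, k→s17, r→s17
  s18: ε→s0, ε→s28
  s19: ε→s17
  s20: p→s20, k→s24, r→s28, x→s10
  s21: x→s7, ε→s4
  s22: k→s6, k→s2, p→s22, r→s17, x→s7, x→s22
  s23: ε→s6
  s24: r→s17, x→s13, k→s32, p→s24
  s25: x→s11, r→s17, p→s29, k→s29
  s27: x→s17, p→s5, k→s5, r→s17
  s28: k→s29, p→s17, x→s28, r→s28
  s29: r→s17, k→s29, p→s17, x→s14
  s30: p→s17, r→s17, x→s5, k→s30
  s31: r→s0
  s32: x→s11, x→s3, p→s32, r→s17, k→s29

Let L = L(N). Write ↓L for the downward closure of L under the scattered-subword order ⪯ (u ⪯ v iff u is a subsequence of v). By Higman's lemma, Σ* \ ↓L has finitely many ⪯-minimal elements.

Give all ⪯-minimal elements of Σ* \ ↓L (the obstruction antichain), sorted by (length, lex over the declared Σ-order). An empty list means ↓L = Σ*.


|Q|=33, |F|=22, |δ|=109 (6 ε).
min D↑ (23 st, q0=0, F={5}): 0:k→1,p→2,x→0,r→3 1:k→4,p→1,x→1,r→5 2:k→1,p→2,x→2,r→6 3:k→7,p→8,x→9,r→3 4:k→10,p→4,x→4,r→5 5:k→5,p→5,x→5,r→5 6:k→11,p→5,x→6,r→6 7:k→12,p→7,x→13,r→5 8:k→7,p→8,x→14,r→6 9:k→15,p→6,x→9,r→9 10:k→10,p→5,x→10,r→5 11:k→11,p→5,x→16,r→5 12:k→11,p→12,x→17,r→5 13:k→18,p→16,x→13,r→5 14:k→15,p→6,x→14,r→6 15:k→19,p→11,x→13,r→5 16:k→20,p→5,x→16,r→5 17:k→20,p→16,x→17,r→5 18:k→20,p→20,x→21,r→5 19:k→11,p→11,x→17,r→5 20:k→20,p→5,x→22,r→5 21:k→22,p→22,x→5,r→5 22:k→22,p→5,x→5,r→5 [Hopcroft].
'kr': run [30, 23, 2] end={s17,s26} — reject; 2/2 del acc.
'prp': N↓-sim [30, 27, 10, 2] end={s17,s19} — reject; 3/3 deletions ∈↓L.
'kkkp': run [30, 23, 17, 9, 2] end={s17,s19} — reject; 4/4 deletions ∈↓L.
'rxpp': N↓-sim [30, 22, 17, 8, 2] end={s17,s19} ∉↓L; 4/4 deletions ∈↓L.
'rkxkxx': N↓-sim [30, 22, 15, 10, 5, 3, 1] end={s17} ∉↓L; 6/6 del acc.
5 minimals (antichain).

Antichain: [kr, prp, kkkp, rxpp, rkxkxx].


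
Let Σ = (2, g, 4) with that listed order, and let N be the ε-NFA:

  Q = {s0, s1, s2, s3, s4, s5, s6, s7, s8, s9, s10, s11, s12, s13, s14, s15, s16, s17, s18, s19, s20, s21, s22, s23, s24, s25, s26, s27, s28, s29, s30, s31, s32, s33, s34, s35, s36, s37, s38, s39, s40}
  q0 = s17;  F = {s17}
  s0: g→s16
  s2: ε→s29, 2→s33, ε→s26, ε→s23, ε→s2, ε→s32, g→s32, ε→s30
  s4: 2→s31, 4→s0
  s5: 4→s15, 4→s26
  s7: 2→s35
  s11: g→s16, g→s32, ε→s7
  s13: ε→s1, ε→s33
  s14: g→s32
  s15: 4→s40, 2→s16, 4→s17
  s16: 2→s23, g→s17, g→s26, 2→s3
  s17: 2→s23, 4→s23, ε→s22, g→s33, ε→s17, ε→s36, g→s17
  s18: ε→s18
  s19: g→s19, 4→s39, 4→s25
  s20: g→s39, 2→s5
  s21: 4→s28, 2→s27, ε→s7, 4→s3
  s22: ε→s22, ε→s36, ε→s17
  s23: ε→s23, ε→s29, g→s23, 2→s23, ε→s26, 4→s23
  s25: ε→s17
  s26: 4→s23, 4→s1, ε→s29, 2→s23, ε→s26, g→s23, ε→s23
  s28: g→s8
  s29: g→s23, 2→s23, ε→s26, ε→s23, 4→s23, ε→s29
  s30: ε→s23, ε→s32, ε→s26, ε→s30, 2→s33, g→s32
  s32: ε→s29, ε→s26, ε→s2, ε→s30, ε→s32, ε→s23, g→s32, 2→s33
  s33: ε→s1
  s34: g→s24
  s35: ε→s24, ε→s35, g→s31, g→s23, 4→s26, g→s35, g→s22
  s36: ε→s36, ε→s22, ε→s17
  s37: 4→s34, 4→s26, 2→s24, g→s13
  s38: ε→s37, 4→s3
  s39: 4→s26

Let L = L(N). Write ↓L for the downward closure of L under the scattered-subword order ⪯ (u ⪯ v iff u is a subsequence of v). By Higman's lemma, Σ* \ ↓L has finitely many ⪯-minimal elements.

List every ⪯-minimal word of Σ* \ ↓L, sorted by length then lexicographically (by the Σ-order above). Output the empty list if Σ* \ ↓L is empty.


min(Σ*\↓L) = [2, 4].

|Q|=41, |F|=1, |δ|=101 (44 ε).
min D↑ (2 st, q0=0, F={1}): 0:2→1,g→0,4→1 1:2→1,g→1,4→1.
'2': run [8, 4] end={s1,s23,s26,s29} — reject; 1/1 deletions ∈↓L.
'4': run [8, 4] end={s1,s23,s26,s29} — reject; 1/1 single-dels accept.
2 minimals (antichain).


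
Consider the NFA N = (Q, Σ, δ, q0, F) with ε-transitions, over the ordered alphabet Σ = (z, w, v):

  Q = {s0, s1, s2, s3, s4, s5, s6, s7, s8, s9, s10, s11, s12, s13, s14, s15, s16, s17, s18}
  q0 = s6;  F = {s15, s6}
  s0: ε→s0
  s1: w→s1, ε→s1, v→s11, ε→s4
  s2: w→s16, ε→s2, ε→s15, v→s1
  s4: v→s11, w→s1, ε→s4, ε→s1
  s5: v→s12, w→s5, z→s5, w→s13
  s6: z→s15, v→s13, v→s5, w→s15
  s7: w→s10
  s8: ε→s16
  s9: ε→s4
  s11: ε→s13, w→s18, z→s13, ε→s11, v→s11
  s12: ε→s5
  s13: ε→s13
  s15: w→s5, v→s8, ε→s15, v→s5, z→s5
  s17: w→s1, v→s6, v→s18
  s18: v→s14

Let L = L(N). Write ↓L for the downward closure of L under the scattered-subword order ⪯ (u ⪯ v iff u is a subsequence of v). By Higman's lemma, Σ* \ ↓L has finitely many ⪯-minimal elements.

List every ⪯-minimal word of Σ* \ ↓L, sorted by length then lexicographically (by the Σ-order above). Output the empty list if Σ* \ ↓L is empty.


A = [v, zz, zw, wz, ww].

|Q|=19, |F|=2, |δ|=40 (14 ε).
min D↑ (3 st, q0=0, F={2}): 0:z→1,w→1,v→2 1:z→2,w→2,v→2 2:z→2,w→2,v→2 [Hopcroft].
'v': N↓-sim [7, 5] end={s12,s13,s16,s5,s8} — reject; 1/1 deletions ∈↓L.
'zz': run [7, 6, 3] end={s12,s13,s5} rej; 2/2 single-dels accept.
'zw': run [7, 6, 3] end={s12,s13,s5} ∉↓L; 2/2 single-dels accept.
'wz': |S_i|=[7, 6, 3] end={s12,s13,s5} ∉↓L; 2/2 deletions ∈↓L.
'ww': N↓-sim [7, 6, 3] end={s12,s13,s5} rej; 2/2 del acc.
5 minimals (antichain).


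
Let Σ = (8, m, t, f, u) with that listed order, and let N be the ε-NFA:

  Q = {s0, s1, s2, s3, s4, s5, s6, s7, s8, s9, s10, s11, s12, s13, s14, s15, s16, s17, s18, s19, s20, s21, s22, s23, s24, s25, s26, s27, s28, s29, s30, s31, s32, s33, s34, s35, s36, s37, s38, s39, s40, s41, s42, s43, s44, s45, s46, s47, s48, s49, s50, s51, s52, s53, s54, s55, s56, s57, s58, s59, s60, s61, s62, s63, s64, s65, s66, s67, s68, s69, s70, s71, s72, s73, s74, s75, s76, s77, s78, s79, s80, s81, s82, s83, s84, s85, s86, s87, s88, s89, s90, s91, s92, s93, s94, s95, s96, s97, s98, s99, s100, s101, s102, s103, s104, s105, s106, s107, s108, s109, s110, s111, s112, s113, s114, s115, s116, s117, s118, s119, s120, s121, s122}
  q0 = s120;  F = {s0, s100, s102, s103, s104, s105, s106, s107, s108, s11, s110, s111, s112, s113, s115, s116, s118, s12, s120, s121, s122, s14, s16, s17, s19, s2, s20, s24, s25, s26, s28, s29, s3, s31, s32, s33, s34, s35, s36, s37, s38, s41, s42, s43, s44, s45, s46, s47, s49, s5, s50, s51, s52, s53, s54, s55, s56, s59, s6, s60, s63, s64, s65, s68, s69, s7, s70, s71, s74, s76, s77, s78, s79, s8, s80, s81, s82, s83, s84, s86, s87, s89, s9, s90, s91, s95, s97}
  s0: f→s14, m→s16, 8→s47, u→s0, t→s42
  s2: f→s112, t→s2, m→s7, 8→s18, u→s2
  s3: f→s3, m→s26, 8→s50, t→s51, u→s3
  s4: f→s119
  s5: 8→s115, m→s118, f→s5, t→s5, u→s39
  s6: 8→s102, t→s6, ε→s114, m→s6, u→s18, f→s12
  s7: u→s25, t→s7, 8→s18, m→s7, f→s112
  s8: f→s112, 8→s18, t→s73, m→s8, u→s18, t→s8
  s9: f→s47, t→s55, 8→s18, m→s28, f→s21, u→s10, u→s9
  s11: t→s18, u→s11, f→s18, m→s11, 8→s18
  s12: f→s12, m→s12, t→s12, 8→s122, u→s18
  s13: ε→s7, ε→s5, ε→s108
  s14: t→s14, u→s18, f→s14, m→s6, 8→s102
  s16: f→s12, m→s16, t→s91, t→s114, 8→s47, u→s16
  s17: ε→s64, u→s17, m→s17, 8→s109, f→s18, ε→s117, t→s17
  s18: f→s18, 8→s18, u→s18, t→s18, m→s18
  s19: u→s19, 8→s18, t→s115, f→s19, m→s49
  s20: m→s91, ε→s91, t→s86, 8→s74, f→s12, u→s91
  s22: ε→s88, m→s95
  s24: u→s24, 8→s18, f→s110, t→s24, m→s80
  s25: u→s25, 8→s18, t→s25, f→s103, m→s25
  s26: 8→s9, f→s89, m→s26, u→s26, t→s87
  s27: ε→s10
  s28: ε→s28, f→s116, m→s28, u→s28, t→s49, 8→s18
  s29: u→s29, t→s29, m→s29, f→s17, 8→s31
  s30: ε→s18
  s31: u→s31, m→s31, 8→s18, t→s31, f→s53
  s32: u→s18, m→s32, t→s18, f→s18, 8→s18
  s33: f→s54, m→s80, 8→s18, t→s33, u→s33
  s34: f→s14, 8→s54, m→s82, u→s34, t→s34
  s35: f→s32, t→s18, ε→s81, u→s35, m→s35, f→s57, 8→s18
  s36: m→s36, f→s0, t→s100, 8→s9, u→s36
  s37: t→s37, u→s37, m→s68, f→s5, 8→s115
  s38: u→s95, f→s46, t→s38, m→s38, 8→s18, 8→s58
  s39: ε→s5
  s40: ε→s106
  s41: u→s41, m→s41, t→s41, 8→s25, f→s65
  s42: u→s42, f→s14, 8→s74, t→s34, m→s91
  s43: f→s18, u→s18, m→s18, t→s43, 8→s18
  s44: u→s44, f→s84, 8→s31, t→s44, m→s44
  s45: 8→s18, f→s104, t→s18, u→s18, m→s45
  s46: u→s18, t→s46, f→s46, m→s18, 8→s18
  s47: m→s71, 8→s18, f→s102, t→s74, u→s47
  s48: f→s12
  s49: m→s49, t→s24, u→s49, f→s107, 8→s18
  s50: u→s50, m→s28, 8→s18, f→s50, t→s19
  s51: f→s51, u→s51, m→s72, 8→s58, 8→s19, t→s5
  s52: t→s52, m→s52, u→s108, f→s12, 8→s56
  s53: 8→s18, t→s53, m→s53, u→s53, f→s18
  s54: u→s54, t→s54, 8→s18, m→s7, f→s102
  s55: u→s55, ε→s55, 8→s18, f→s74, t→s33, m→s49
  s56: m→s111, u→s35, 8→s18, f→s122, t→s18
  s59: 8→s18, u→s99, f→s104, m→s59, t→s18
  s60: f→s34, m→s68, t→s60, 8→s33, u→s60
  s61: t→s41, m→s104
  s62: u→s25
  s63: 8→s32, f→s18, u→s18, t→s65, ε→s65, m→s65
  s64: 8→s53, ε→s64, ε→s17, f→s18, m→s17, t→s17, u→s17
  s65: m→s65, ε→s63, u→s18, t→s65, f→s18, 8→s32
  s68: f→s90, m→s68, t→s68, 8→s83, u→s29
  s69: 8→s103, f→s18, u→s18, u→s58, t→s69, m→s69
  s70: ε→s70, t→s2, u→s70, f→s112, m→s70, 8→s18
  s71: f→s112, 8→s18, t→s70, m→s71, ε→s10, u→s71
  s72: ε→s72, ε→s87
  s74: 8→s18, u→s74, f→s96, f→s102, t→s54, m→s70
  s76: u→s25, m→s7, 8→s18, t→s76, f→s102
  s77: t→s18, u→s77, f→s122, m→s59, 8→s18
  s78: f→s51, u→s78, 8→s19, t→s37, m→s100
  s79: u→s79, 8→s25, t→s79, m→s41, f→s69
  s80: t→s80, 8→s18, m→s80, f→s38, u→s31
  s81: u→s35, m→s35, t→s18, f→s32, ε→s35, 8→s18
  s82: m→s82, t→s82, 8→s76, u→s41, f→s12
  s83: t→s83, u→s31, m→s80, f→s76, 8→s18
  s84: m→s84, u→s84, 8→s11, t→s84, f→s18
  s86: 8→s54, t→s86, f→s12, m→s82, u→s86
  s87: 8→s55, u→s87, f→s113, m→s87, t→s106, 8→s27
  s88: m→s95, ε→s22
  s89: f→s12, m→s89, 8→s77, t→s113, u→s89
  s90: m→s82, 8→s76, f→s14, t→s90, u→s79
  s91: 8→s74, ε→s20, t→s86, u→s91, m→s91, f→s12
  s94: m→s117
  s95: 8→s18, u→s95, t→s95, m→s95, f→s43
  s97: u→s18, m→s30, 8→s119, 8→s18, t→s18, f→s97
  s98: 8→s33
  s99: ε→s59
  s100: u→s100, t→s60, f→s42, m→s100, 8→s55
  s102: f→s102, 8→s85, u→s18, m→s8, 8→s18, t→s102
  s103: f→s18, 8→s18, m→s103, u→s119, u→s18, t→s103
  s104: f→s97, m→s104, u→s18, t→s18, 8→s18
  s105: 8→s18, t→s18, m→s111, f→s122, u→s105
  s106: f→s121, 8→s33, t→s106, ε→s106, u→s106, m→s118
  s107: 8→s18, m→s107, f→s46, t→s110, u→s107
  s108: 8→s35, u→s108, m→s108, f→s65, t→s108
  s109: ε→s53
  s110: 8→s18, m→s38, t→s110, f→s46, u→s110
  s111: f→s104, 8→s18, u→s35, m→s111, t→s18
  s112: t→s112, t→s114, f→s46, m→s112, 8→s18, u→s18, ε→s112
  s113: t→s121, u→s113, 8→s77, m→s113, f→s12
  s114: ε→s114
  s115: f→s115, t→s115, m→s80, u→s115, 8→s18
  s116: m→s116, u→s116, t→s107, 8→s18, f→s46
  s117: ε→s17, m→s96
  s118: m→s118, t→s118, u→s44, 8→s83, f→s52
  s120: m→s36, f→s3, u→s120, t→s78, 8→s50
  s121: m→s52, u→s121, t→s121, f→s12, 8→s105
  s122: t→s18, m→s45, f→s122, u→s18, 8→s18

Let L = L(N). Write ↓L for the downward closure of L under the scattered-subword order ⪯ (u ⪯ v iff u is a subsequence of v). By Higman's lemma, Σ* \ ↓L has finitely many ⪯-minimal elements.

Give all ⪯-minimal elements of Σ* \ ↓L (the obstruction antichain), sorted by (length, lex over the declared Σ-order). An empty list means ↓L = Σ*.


|Q|=123, |F|=87, |δ|=496 (32 ε).
min D↑ (84 st, q0=0, F={5}): 0:8→1,m→2,t→3,f→4,u→0 1:8→5,m→6,t→7,f→1,u→1 2:8→8,m→2,t→9,f→10,u→2 3:8→7,m→9,t→11,f→12,u→3 4:8→1,m→13,t→12,f→4,u→4 5:8→5,m→5,t→5,f→5,u→5 6:8→5,m→6,t→14,f→15,u→6 7:8→5,m→14,t→16,f→7,u→7 8:8→5,m→6,t→17,f→18,u→8 9:8→17,m→9,t→19,f→20,u→9 10:8→18,m→21,t→20,f→22,u→10 11:8→16,m→23,t→11,f→24,u→11 12:8→7,m→25,t→24,f→12,u→12 13:8→8,m→13,t→25,f→26,u→13 14:8→5,m→14,t→27,f→28,u→14 15:8→5,m→15,t→28,f→29,u→15 16:8→5,m→30,t→16,f→16,u→16 17:8→5,m→14,t→31,f→32,u→17 18:8→5,m→33,t→32,f→34,u→18 19:8→31,m→23,t→19,f→35,u→19 20:8→32,m→36,t→35,f→22,u→20 21:8→18,m→21,t→36,f→37,u→21 22:8→34,m→38,t→22,f→22,u→5 23:8→39,m→23,t→23,f→40,u→41 24:8→16,m→42,t→24,f→24,u→24 25:8→17,m→25,t→43,f→44,u→25 26:8→45,m→26,t→44,f→37,u→26 27:8→5,m→30,t→27,f→46,u→27 28:8→5,m→28,t→46,f→29,u→28 29:8→5,m→5,t→29,f→29,u→5 30:8→5,m→30,t→30,f→47,u→48 31:8→5,m→30,t→31,f→49,u→31 32:8→5,m→50,t→49,f→34,u→32 33:8→5,m→33,t→50,f→51,u→33 34:8→5,m→52,t→34,f→34,u→5 35:8→49,m→53,t→35,f→22,u→35 36:8→32,m→36,t→54,f→37,u→36 37:8→55,m→37,t→37,f→37,u→5 38:8→34,m→38,t→38,f→37,u→5 39:8→5,m→30,t→39,f→56,u→48 40:8→56,m→53,t→40,f→22,u→57 41:8→48,m→41,t→41,f→58,u→41 42:8→39,m→42,t→42,f→59,u→60 43:8→31,m→42,t→43,f→61,u→43 44:8→45,m→44,t→61,f→37,u→44 45:8→5,m→62,t→5,f→55,u→45 46:8→5,m→47,t→46,f→29,u→46 47:8→5,m→47,t→47,f→29,u→63 48:8→5,m→48,t→48,f→64,u→48 49:8→5,m→65,t→49,f→34,u→49 50:8→5,m→50,t→66,f→51,u→50 51:8→5,m→51,t→51,f→29,u→5 52:8→5,m→52,t→52,f→51,u→5 53:8→56,m→53,t→53,f→37,u→67 54:8→49,m→53,t→54,f→37,u→54 55:8→5,m→68,t→5,f→55,u→5 56:8→5,m→65,t→56,f→34,u→69 57:8→69,m→67,t→57,f→70,u→57 58:8→64,m→58,t→58,f→5,u→58 59:8→71,m→59,t→59,f→37,u→72 60:8→48,m→60,t→60,f→73,u→60 61:8→74,m→59,t→61,f→37,u→61 62:8→5,m→62,t→5,f→75,u→62 63:8→5,m→63,t→63,f→76,u→63 64:8→5,m→64,t→64,f→5,u→64 65:8→5,m→65,t→65,f→51,u→69 66:8→5,m→65,t→66,f→51,u→66 67:8→69,m→67,t→67,f→77,u→67 68:8→5,m→68,t→5,f→75,u→5 69:8→5,m→69,t→69,f→78,u→69 70:8→78,m→70,t→70,f→5,u→5 71:8→5,m→79,t→5,f→55,u→80 72:8→80,m→72,t→72,f→77,u→72 73:8→81,m→73,t→73,f→5,u→73 74:8→5,m→79,t→5,f→55,u→74 75:8→5,m→75,t→5,f→82,u→5 76:8→5,m→5,t→76,f→5,u→5 77:8→83,m→77,t→77,f→5,u→5 78:8→5,m→78,t→78,f→5,u→5 79:8→5,m→79,t→5,f→75,u→80 80:8→5,m→80,t→5,f→83,u→80 81:8→5,m→81,t→5,f→5,u→81 82:8→5,m→5,t→5,f→82,u→5 83:8→5,m→83,t→5,f→5,u→5.
'88': run [104, 60, 4] end={s119,s18,s58,s85} ∉↓L; 2/2 deletions ∈↓L.
'mffu': run [104, 94, 73, 26, 3] end={s119,s18,s58} — reject; 4/4 deletions ∈↓L.
'8mffm': run [104, 60, 39, 19, 6, 2] end={s18,s30} ∉↓L; 5/5 single-dels accept.
'fmf8t': run [104, 96, 83, 55, 20, 1] end={s18} — reject; 5/5 deletions ∈↓L.
'ttmuff': |S_i|=[104, 90, 70, 55, 28, 18, 1] end={s18} rej; 6/6 deletions ∈↓L.
5 obstructions.

min(Σ*\↓L) = [88, mffu, 8mffm, fmf8t, ttmuff].


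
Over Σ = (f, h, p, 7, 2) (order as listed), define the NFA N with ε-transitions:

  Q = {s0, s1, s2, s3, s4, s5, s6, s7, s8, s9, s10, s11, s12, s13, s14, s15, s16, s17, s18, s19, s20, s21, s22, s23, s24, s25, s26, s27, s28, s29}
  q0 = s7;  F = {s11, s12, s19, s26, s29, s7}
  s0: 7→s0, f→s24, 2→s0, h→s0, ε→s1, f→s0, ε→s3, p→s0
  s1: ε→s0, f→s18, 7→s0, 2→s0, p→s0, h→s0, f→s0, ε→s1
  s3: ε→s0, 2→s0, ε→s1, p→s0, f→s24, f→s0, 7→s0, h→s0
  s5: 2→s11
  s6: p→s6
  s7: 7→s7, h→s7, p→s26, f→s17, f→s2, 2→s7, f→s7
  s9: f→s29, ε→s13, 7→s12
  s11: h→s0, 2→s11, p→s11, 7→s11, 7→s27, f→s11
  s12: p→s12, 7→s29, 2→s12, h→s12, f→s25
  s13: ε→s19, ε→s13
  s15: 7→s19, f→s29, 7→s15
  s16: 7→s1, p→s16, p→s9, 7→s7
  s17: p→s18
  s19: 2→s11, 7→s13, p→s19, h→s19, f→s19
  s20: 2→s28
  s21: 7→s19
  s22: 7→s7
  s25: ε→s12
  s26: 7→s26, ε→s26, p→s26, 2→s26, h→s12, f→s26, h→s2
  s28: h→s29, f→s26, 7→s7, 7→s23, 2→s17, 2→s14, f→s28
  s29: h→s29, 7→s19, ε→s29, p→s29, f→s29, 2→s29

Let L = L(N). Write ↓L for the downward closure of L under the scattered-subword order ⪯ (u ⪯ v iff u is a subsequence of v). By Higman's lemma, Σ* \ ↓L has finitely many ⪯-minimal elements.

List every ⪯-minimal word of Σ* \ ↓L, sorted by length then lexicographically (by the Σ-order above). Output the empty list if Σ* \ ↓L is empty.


Antichain: [ph772h].

|Q|=30, |F|=6, |δ|=86 (12 ε).
min D↑ (7 st, q0=0, F={6}): 0:f→0,h→0,p→1,7→0,2→0 1:f→1,h→2,p→1,7→1,2→1 2:f→2,h→2,p→2,7→3,2→2 3:f→3,h→3,p→3,7→4,2→3 4:f→4,h→4,p→4,7→4,2→5 5:f→5,h→6,p→5,7→5,2→5 6:f→6,h→6,p→6,7→6,2→6 (ε-aug+det+¬).
'ph772h': |S_i|=[16, 14, 13, 10, 9, 7, 5] end={s0,s1,s18,s24,s3} rej; 6/6 deletions ∈↓L.
1 obstructions.


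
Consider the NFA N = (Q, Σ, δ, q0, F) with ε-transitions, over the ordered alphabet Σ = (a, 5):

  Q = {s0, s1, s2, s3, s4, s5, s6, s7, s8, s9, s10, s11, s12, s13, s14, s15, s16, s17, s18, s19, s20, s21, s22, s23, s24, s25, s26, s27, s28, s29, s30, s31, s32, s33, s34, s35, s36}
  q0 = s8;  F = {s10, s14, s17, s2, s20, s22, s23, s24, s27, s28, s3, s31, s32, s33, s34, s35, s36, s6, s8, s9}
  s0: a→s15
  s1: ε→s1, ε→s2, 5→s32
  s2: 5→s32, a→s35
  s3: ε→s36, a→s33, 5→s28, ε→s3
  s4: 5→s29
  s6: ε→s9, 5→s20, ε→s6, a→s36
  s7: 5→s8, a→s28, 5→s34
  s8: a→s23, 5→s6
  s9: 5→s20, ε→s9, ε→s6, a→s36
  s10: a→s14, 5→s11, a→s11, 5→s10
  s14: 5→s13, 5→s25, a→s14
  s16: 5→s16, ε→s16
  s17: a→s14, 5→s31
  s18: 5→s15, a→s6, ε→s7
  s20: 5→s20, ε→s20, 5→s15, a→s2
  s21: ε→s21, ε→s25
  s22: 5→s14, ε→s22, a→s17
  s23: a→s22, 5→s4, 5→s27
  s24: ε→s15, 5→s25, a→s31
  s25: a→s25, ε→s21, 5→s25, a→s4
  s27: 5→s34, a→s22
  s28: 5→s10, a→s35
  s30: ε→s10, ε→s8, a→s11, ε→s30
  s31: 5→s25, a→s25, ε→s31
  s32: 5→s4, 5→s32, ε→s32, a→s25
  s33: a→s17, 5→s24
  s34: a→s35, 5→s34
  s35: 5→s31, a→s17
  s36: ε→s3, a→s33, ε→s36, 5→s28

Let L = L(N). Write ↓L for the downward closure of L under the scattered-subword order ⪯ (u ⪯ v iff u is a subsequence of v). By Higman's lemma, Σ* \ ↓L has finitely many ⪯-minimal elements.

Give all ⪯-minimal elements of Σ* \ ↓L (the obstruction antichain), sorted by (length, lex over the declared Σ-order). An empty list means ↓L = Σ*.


|Q|=37, |F|=20, |δ|=82 (23 ε).
min D↑ (19 st, q0=0, F={14}): 0:a→1,5→2 1:a→3,5→4 2:a→5,5→6 3:a→7,5→8 4:a→3,5→9 5:a→10,5→11 6:a→12,5→6 7:a→8,5→13 8:a→8,5→14 9:a→15,5→9 10:a→7,5→16 11:a→15,5→17 12:a→15,5→18 13:a→14,5→14 14:a→14,5→14 15:a→7,5→13 16:a→13,5→14 17:a→8,5→17 18:a→14,5→18 (ε-aug+det+¬).
'aa55': run [27, 23, 14, 9, 5] end={s13,s21,s25,s29,s4} — reject; 4/4 single-dels accept.
'aaaa5': |S_i|=[27, 23, 14, 8, 6, 5] end={s13,s21,s25,s29,s4} — reject; 5/5 del acc.
'aaa5a': run [27, 23, 14, 8, 6, 4] end={s21,s25,s29,s4} — reject; 5/5 single-dels accept.
'55a5a': run [27, 25, 18, 12, 7, 4] end={s21,s25,s29,s4} — reject; 5/5 del acc.
'5aa5aa': |S_i|=[27, 25, 20, 13, 8, 5, 4] end={s21,s25,s29,s4} rej; 6/6 del acc.
'5a55a5': |S_i|=[27, 25, 20, 15, 10, 7, 5] end={s13,s21,s25,s29,s4} — reject; 6/6 deletions ∈↓L.
6 minimals (antichain).

A = [aa55, aaaa5, aaa5a, 55a5a, 5aa5aa, 5a55a5].
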